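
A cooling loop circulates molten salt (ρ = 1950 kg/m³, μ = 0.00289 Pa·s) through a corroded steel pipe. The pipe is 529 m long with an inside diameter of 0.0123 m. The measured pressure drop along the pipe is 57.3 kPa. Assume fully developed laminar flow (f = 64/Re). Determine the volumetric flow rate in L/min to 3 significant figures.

Q ≈ 1.26 L/min

For laminar flow, f = 64/Re with Re = ρVD/μ, so Darcy-Weisbach reduces to ΔP = 32μLV/D². Solving for V: V = ΔP·D²/(32μL) = 5.73e+04·(0.0123)²/(32·0.00289·529) = 0.1772 m/s.
Check: Re = ρVD/μ = 1950·0.1772·0.0123/0.00289 = 1471 < 2300, so the laminar assumption holds.
Q = V·A = 0.1772·(π/4·0.0123²) = 2.106e-05 m³/s = 1.26 L/min.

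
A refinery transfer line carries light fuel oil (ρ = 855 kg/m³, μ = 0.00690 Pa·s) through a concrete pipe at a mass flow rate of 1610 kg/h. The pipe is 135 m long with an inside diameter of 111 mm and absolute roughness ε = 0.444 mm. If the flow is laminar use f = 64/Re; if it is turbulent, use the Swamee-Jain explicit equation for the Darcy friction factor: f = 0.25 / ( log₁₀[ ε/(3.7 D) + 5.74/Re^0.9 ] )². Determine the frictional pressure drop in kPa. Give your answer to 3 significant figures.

ΔP ≈ 0.131 kPa

ṁ = 1610 kg/h = 1610/3600 = 0.4472 kg/s.
A = πD²/4 = π(0.111)²/4 = 0.009677 m²; mean velocity V = ṁ/(ρA) = 0.4472/(855 · 0.009677) = 0.05405 m/s.
Reynolds number Re = ρVD/μ = 855 · 0.05405 · 0.111 / 0.0069 = 743.5.
Re < 2300 → laminar flow, so f = 64/Re = 64/743.5 = 0.08608 (the turbulent correlation is not needed).
Darcy-Weisbach: ΔP = f(L/D)(ρV²/2) = 0.08608·(135/0.111)·(855·0.05405²/2) = 0.08608·1216·1.249 = 130.8 Pa.
ΔP = 130.8 Pa = 0.131 kPa.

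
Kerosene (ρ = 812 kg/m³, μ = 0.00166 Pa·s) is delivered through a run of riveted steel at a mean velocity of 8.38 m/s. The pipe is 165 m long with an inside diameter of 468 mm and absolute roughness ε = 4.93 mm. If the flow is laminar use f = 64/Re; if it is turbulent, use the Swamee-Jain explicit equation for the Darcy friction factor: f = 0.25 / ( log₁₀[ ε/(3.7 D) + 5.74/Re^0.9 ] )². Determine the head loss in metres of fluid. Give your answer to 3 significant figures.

Reynolds number Re = ρVD/μ = 812 · 8.38 · 0.468 / 0.00166 = 1.918e+06.
Re > 4000 → turbulent. Relative roughness ε/D = 0.00493/0.468 = 0.0105. Swamee-Jain: f = 0.25/(log₁₀[0.0105/3.7 + 5.74/1.918e+06^0.9])² = 0.25/(log₁₀[0.00285 + 1.27e-05])² = 0.25/(-2.544)² = 0.03864.
Darcy-Weisbach: ΔP = f(L/D)(ρV²/2) = 0.03864·(165/0.468)·(812·8.38²/2) = 0.03864·352.6·2.851e+04 = 3.884e+05 Pa.
Head loss h_f = ΔP/(ρg) = 3.884e+05/(812·9.81) = 48.8 m.

h_f ≈ 48.8 m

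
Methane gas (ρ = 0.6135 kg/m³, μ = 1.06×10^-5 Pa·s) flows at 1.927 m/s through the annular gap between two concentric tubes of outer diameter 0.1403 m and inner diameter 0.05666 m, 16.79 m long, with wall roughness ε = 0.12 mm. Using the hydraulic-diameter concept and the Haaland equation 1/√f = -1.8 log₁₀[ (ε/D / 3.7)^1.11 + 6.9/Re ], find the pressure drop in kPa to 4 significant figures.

ΔP ≈ 0.007615 kPa

Hydraulic diameter D_h = 4A/P = D_o - D_i = 0.1403 - 0.05666 = 0.08364 m.
Re = ρVD_h/μ = 0.6135·1.927·0.08364/1.06e-05 = 9328.
ε/D_h = 0.00012/0.08364 = 0.00143; Haaland gives 1/√f = -1.8 log₁₀[0.000163+0.00074] = 5.48, so f = 0.0333.
ΔP = f(L/D_h)(ρV²/2) = 0.0333·16.79/0.08364·1.139 = 7.615 Pa.
ΔP = 0.007615 kPa.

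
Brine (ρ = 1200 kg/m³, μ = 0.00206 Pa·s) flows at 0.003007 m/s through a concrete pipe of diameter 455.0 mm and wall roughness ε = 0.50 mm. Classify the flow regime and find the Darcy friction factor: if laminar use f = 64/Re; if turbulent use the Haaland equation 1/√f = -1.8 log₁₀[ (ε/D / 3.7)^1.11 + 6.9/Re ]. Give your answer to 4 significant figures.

f ≈ 0.08030

Re = ρVD/μ = 1200·0.003007·0.455/0.00206 = 797.
Re < 2300 → laminar, so f = 64/Re = 0.0803 (roughness is irrelevant in laminar flow).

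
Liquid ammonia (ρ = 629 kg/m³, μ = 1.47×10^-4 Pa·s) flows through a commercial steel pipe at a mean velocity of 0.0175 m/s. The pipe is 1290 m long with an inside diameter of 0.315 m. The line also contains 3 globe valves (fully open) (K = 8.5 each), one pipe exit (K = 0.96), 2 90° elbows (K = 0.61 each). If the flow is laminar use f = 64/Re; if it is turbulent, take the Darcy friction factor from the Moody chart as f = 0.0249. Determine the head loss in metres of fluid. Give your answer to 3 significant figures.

h_f ≈ 0.00202 m

Reynolds number Re = ρVD/μ = 629 · 0.0175 · 0.315 / 0.000147 = 2.359e+04.
Re > 4000 → turbulent; use the Moody-chart value f = 0.0249.
Total minor-loss coefficient ΣK = 3·8.5 + 1·0.96 + 2·0.61 = 27.7.
ΔP = [f·L/D + ΣK]·(ρV²/2) = [0.0249·1290/0.315 + 27.7]·(629·0.0175²/2) = [102 + 27.7]·0.09632 = 12.49 Pa.
Head loss h_f = ΔP/(ρg) = 12.49/(629·9.81) = 0.00202 m.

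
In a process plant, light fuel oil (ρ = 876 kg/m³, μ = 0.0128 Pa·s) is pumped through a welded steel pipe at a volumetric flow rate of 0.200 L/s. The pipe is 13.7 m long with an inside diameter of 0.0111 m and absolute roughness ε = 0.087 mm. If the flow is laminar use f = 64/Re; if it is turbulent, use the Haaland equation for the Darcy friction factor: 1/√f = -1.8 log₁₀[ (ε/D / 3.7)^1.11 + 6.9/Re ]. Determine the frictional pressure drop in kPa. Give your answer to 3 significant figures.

ΔP ≈ 94.1 kPa

Q = 0.200 L/s = 0.200/1000 = 0.0002 m³/s.
Cross-sectional area A = πD²/4 = π(0.0111)²/4 = 9.677e-05 m²; mean velocity V = Q/A = 0.0002/9.677e-05 = 2.067 m/s.
Reynolds number Re = ρVD/μ = 876 · 2.067 · 0.0111 / 0.0128 = 1570.
Re < 2300 → laminar flow, so f = 64/Re = 64/1570 = 0.04076 (the turbulent correlation is not needed).
Darcy-Weisbach: ΔP = f(L/D)(ρV²/2) = 0.04076·(13.7/0.0111)·(876·2.067²/2) = 0.04076·1234·1871 = 9.413e+04 Pa.
ΔP = 9.413e+04 Pa = 94.1 kPa.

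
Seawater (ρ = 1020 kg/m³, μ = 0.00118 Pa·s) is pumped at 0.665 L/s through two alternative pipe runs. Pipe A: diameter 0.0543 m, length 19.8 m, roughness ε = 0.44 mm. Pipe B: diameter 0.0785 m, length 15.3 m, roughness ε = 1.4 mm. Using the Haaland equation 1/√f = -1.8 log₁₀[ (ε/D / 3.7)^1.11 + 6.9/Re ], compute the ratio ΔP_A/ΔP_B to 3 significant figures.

Pipe A: V = Q/A = 0.000665/0.002316 = 0.2872 m/s; Re = 1.348e+04; ε/D = 0.0081; Haaland → f = 0.0397; ΔP_A = f(L/D)(ρV²/2) = 608.8 Pa.
Pipe B: V = Q/A = 0.000665/0.00484 = 0.1374 m/s; Re = 9324; ε/D = 0.0178; Haaland → f = 0.05076; ΔP_B = f(L/D)(ρV²/2) = 95.25 Pa.
ΔP_A/ΔP_B = 608.8/95.25 = 6.39.

ΔP_A/ΔP_B ≈ 6.39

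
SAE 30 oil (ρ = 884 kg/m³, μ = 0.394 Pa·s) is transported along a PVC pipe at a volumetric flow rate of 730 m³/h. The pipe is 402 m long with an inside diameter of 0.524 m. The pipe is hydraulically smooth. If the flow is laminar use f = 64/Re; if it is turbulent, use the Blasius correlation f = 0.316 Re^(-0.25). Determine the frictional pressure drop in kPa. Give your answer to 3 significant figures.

ΔP ≈ 17.4 kPa

Q = 730 m³/h = 730/3600 = 0.2028 m³/s.
Cross-sectional area A = πD²/4 = π(0.524)²/4 = 0.2157 m²; mean velocity V = Q/A = 0.2028/0.2157 = 0.9403 m/s.
Reynolds number Re = ρVD/μ = 884 · 0.9403 · 0.524 / 0.394 = 1105.
Re < 2300 → laminar flow, so f = 64/Re = 64/1105 = 0.05789 (the turbulent correlation is not needed).
Darcy-Weisbach: ΔP = f(L/D)(ρV²/2) = 0.05789·(402/0.524)·(884·0.9403²/2) = 0.05789·767.2·390.8 = 1.736e+04 Pa.
ΔP = 1.736e+04 Pa = 17.4 kPa.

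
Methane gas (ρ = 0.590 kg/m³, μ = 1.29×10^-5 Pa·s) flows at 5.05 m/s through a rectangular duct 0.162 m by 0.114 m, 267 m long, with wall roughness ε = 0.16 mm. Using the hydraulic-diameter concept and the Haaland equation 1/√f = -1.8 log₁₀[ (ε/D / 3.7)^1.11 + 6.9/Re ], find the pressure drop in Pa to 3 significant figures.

Hydraulic diameter D_h = 4A/P = 4·(0.162·0.114)/(2·(0.162+0.114)) = 0.07387/0.552 = 0.1338 m.
Re = ρVD_h/μ = 0.59·5.05·0.1338/1.29e-05 = 3.091e+04.
ε/D_h = 0.00016/0.1338 = 0.0012; Haaland gives 1/√f = -1.8 log₁₀[0.000133+0.000223] = 6.206, so f = 0.02597.
ΔP = f(L/D_h)(ρV²/2) = 0.02597·267/0.1338·7.523 = 389.7 Pa.

ΔP ≈ 390 Pa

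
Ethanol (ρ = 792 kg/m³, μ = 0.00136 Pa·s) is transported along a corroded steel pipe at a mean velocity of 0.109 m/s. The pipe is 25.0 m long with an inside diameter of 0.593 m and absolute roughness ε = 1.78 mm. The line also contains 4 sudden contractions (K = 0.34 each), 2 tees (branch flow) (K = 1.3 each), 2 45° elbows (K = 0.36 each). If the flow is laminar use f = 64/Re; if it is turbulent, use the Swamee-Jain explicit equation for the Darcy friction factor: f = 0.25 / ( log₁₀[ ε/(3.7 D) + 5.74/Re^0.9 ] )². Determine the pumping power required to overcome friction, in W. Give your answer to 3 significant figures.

Reynolds number Re = ρVD/μ = 792 · 0.109 · 0.593 / 0.00136 = 3.764e+04.
Re > 4000 → turbulent. Relative roughness ε/D = 0.00178/0.593 = 0.003. Swamee-Jain: f = 0.25/(log₁₀[0.003/3.7 + 5.74/3.764e+04^0.9])² = 0.25/(log₁₀[0.000811 + 0.000437])² = 0.25/(-2.904)² = 0.02965.
Total minor-loss coefficient ΣK = 4·0.34 + 2·1.3 + 2·0.36 = 4.68.
ΔP = [f·L/D + ΣK]·(ρV²/2) = [0.02965·25/0.593 + 4.68]·(792·0.109²/2) = [1.25 + 4.68]·4.705 = 27.9 Pa.
Q = V·A = 0.109·0.2762 = 0.0301 m³/s.
Pumping power P = QΔP = 0.0301·27.9 = 0.8399 W = 0.840 W.

P ≈ 0.840 W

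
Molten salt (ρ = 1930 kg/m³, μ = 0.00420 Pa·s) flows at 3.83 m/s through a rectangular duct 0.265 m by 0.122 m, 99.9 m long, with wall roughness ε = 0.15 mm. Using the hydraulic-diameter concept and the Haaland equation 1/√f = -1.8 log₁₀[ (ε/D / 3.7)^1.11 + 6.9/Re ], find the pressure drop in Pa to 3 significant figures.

Hydraulic diameter D_h = 4A/P = 4·(0.265·0.122)/(2·(0.265+0.122)) = 0.1293/0.774 = 0.1671 m.
Re = ρVD_h/μ = 1930·3.83·0.1671/0.0042 = 2.941e+05.
ε/D_h = 0.00015/0.1671 = 0.000898; Haaland gives 1/√f = -1.8 log₁₀[9.71e-05+2.35e-05] = 7.054, so f = 0.0201.
ΔP = f(L/D_h)(ρV²/2) = 0.0201·99.9/0.1671·1.416e+04 = 1.701e+05 Pa.

ΔP ≈ 170000 Pa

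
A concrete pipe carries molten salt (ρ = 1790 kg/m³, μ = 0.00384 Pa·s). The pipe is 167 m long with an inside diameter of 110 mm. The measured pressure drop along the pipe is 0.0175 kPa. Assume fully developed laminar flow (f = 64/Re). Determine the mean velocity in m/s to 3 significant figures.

V ≈ 0.0103 m/s

For laminar flow, f = 64/Re with Re = ρVD/μ, so Darcy-Weisbach reduces to ΔP = 32μLV/D². Solving for V: V = ΔP·D²/(32μL) = 17.5·(0.11)²/(32·0.00384·167) = 0.01032 m/s.
Check: Re = ρVD/μ = 1790·0.01032·0.11/0.00384 = 529.1 < 2300, so the laminar assumption holds.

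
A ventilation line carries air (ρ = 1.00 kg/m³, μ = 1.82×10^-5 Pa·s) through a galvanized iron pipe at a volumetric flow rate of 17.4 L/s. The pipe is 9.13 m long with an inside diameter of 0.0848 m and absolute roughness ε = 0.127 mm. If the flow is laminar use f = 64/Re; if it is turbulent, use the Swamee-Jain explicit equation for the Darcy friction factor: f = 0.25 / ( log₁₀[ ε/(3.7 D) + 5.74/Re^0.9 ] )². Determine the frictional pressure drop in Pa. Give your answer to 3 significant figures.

ΔP ≈ 15.8 Pa

Q = 17.4 L/s = 17.4/1000 = 0.0174 m³/s.
Cross-sectional area A = πD²/4 = π(0.0848)²/4 = 0.005648 m²; mean velocity V = Q/A = 0.0174/0.005648 = 3.081 m/s.
Reynolds number Re = ρVD/μ = 1 · 3.081 · 0.0848 / 1.82e-05 = 1.435e+04.
Re > 4000 → turbulent. Relative roughness ε/D = 0.000127/0.0848 = 0.0015. Swamee-Jain: f = 0.25/(log₁₀[0.0015/3.7 + 5.74/1.435e+04^0.9])² = 0.25/(log₁₀[0.000405 + 0.00104])² = 0.25/(-2.84)² = 0.031.
Darcy-Weisbach: ΔP = f(L/D)(ρV²/2) = 0.031·(9.13/0.0848)·(1·3.081²/2) = 0.031·107.7·4.746 = 15.84 Pa.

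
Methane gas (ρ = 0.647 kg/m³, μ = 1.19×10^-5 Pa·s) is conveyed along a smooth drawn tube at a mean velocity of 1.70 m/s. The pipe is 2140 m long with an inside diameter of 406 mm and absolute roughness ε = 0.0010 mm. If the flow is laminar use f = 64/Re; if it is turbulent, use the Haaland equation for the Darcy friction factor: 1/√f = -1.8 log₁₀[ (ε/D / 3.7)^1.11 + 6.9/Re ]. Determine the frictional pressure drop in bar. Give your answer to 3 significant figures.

Reynolds number Re = ρVD/μ = 0.647 · 1.7 · 0.406 / 1.19e-05 = 3.753e+04.
Re > 4000 → turbulent. Relative roughness ε/D = 1e-06/0.406 = 2.46e-06. Haaland: 1/√f = -1.8 log₁₀[(2.46e-06/3.7)^1.11 + 6.9/3.753e+04] = -1.8 log₁₀[1.39e-07 + 0.000184] = 6.723, so f = 0.02212.
Darcy-Weisbach: ΔP = f(L/D)(ρV²/2) = 0.02212·(2140/0.406)·(0.647·1.7²/2) = 0.02212·5271·0.9349 = 109 Pa.
ΔP = 109 Pa = 0.00109 bar.

ΔP ≈ 0.00109 bar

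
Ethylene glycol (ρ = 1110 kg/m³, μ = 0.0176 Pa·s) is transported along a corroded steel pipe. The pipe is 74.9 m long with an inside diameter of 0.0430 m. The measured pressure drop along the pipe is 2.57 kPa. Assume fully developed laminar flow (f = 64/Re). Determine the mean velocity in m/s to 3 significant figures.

V ≈ 0.113 m/s

For laminar flow, f = 64/Re with Re = ρVD/μ, so Darcy-Weisbach reduces to ΔP = 32μLV/D². Solving for V: V = ΔP·D²/(32μL) = 2570·(0.043)²/(32·0.0176·74.9) = 0.1126 m/s.
Check: Re = ρVD/μ = 1110·0.1126·0.043/0.0176 = 305.5 < 2300, so the laminar assumption holds.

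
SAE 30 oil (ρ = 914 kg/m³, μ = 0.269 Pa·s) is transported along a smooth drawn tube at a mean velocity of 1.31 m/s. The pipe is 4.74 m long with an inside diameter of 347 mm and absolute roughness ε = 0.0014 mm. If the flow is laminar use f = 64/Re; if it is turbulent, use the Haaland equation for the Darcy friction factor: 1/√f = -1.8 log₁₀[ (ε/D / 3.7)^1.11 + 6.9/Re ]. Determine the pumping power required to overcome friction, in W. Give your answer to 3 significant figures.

Reynolds number Re = ρVD/μ = 914 · 1.31 · 0.347 / 0.269 = 1545.
Re < 2300 → laminar flow, so f = 64/Re = 64/1545 = 0.04144 (the turbulent correlation is not needed).
Darcy-Weisbach: ΔP = f(L/D)(ρV²/2) = 0.04144·(4.74/0.347)·(914·1.31²/2) = 0.04144·13.66·784.3 = 443.9 Pa.
Q = V·A = 1.31·0.09457 = 0.1239 m³/s.
Pumping power P = QΔP = 0.1239·443.9 = 54.99 W = 55.0 W.

P ≈ 55.0 W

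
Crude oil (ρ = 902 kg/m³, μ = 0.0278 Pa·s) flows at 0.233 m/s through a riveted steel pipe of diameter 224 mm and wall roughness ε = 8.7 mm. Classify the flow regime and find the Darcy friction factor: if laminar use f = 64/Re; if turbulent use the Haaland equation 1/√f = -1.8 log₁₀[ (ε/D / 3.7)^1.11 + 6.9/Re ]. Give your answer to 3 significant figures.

f ≈ 0.0378

Re = ρVD/μ = 902·0.233·0.224/0.0278 = 1693.
Re < 2300 → laminar, so f = 64/Re = 0.03779 (roughness is irrelevant in laminar flow).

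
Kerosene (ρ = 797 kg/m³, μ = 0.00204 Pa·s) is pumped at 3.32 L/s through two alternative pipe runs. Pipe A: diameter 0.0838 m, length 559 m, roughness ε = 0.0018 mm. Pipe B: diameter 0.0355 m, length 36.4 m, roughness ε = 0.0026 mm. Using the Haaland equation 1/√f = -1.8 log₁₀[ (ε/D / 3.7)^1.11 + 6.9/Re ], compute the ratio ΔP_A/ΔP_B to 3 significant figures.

ΔP_A/ΔP_B ≈ 0.255

Pipe A: V = Q/A = 0.00332/0.005515 = 0.6019 m/s; Re = 1.971e+04; ε/D = 2.15e-05; Haaland → f = 0.02587; ΔP_A = f(L/D)(ρV²/2) = 2.492e+04 Pa.
Pipe B: V = Q/A = 0.00332/0.0009898 = 3.354 m/s; Re = 4.652e+04; ε/D = 7.32e-05; Haaland → f = 0.02124; ΔP_B = f(L/D)(ρV²/2) = 9.767e+04 Pa.
ΔP_A/ΔP_B = 2.492e+04/9.767e+04 = 0.255.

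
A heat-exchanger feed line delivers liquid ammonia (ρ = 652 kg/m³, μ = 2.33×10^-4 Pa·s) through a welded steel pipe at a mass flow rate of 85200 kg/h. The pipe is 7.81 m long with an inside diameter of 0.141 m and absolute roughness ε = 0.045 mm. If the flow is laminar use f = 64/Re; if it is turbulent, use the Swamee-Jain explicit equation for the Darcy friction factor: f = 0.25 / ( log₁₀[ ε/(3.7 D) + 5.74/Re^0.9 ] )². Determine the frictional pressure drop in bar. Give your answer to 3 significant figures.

ΔP ≈ 0.0156 bar

ṁ = 85200 kg/h = 85200/3600 = 23.67 kg/s.
A = πD²/4 = π(0.141)²/4 = 0.01561 m²; mean velocity V = ṁ/(ρA) = 23.67/(652 · 0.01561) = 2.325 m/s.
Reynolds number Re = ρVD/μ = 652 · 2.325 · 0.141 / 0.000233 = 9.172e+05.
Re > 4000 → turbulent. Relative roughness ε/D = 4.5e-05/0.141 = 0.000319. Swamee-Jain: f = 0.25/(log₁₀[0.000319/3.7 + 5.74/9.172e+05^0.9])² = 0.25/(log₁₀[8.63e-05 + 2.47e-05])² = 0.25/(-3.955)² = 0.01598.
Darcy-Weisbach: ΔP = f(L/D)(ρV²/2) = 0.01598·(7.81/0.141)·(652·2.325²/2) = 0.01598·55.39·1762 = 1560 Pa.
ΔP = 1560 Pa = 0.0156 bar.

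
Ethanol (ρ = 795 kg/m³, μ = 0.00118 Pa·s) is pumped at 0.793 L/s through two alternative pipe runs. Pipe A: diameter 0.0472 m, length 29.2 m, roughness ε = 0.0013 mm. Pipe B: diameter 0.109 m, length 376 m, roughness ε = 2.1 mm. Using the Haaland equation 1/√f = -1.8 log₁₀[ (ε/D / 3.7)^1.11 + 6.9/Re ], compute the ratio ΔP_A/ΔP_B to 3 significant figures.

ΔP_A/ΔP_B ≈ 2.66

Pipe A: V = Q/A = 0.000793/0.00175 = 0.4532 m/s; Re = 1.441e+04; ε/D = 2.75e-05; Haaland → f = 0.02803; ΔP_A = f(L/D)(ρV²/2) = 1416 Pa.
Pipe B: V = Q/A = 0.000793/0.009331 = 0.08498 m/s; Re = 6241; ε/D = 0.0193; Haaland → f = 0.0538; ΔP_B = f(L/D)(ρV²/2) = 532.8 Pa.
ΔP_A/ΔP_B = 1416/532.8 = 2.66.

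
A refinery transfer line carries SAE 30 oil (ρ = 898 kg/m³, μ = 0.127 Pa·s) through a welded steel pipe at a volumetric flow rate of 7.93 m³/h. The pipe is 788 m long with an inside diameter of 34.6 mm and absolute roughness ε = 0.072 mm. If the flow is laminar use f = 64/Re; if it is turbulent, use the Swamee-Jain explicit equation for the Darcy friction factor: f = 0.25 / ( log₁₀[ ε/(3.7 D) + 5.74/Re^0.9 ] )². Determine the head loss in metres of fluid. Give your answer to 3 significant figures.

h_f ≈ 711 m

Q = 7.93 m³/h = 7.93/3600 = 0.002203 m³/s.
Cross-sectional area A = πD²/4 = π(0.0346)²/4 = 0.0009402 m²; mean velocity V = Q/A = 0.002203/0.0009402 = 2.343 m/s.
Reynolds number Re = ρVD/μ = 898 · 2.343 · 0.0346 / 0.127 = 573.2.
Re < 2300 → laminar flow, so f = 64/Re = 64/573.2 = 0.1117 (the turbulent correlation is not needed).
Darcy-Weisbach: ΔP = f(L/D)(ρV²/2) = 0.1117·(788/0.0346)·(898·2.343²/2) = 0.1117·2.277e+04·2464 = 6.267e+06 Pa.
Head loss h_f = ΔP/(ρg) = 6.267e+06/(898·9.81) = 711 m.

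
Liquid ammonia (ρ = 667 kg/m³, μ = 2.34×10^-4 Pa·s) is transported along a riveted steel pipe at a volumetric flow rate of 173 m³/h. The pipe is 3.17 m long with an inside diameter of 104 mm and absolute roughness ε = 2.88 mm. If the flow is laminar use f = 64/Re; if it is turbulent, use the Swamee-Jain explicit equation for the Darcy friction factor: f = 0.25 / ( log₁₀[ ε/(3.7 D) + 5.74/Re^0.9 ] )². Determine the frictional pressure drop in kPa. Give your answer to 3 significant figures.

ΔP ≈ 18.0 kPa

Q = 173 m³/h = 173/3600 = 0.04806 m³/s.
Cross-sectional area A = πD²/4 = π(0.104)²/4 = 0.008495 m²; mean velocity V = Q/A = 0.04806/0.008495 = 5.657 m/s.
Reynolds number Re = ρVD/μ = 667 · 5.657 · 0.104 / 0.000234 = 1.677e+06.
Re > 4000 → turbulent. Relative roughness ε/D = 0.00288/0.104 = 0.0277. Swamee-Jain: f = 0.25/(log₁₀[0.0277/3.7 + 5.74/1.677e+06^0.9])² = 0.25/(log₁₀[0.00748 + 1.43e-05])² = 0.25/(-2.125)² = 0.05536.
Darcy-Weisbach: ΔP = f(L/D)(ρV²/2) = 0.05536·(3.17/0.104)·(667·5.657²/2) = 0.05536·30.48·1.067e+04 = 1.801e+04 Pa.
ΔP = 1.801e+04 Pa = 18.0 kPa.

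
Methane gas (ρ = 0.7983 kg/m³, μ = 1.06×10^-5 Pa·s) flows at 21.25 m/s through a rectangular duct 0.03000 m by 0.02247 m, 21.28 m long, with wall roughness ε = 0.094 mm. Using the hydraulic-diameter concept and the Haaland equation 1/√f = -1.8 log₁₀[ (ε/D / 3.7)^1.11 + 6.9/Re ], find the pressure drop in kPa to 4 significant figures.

Hydraulic diameter D_h = 4A/P = 4·(0.03·0.02247)/(2·(0.03+0.02247)) = 0.002696/0.1049 = 0.02569 m.
Re = ρVD_h/μ = 0.7983·21.25·0.02569/1.06e-05 = 4.112e+04.
ε/D_h = 9.4e-05/0.02569 = 0.00366; Haaland gives 1/√f = -1.8 log₁₀[0.000462+0.000168] = 5.762, so f = 0.03012.
ΔP = f(L/D_h)(ρV²/2) = 0.03012·21.28/0.02569·180.2 = 4497 Pa.
ΔP = 4.497 kPa.

ΔP ≈ 4.497 kPa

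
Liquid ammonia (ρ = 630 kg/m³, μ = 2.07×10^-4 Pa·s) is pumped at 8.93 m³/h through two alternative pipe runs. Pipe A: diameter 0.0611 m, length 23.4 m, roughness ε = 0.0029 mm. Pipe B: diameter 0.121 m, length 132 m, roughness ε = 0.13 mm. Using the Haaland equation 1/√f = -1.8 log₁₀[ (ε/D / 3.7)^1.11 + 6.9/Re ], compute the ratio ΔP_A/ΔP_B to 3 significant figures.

ΔP_A/ΔP_B ≈ 3.93

Pipe A: V = Q/A = 0.002481/0.002932 = 0.846 m/s; Re = 1.573e+05; ε/D = 4.75e-05; Haaland → f = 0.01652; ΔP_A = f(L/D)(ρV²/2) = 1426 Pa.
Pipe B: V = Q/A = 0.002481/0.0115 = 0.2157 m/s; Re = 7.944e+04; ε/D = 0.00107; Haaland → f = 0.0227; ΔP_B = f(L/D)(ρV²/2) = 363 Pa.
ΔP_A/ΔP_B = 1426/363 = 3.93.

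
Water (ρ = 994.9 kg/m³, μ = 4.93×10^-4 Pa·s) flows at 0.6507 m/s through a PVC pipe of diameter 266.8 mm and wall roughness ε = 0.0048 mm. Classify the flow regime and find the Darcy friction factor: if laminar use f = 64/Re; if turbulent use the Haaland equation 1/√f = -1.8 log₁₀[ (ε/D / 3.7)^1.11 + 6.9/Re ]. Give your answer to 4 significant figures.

Re = ρVD/μ = 994.9·0.6507·0.2668/0.000493 = 3.503e+05.
Re > 4000 → turbulent. ε/D = 4.8e-06/0.2668 = 1.8e-05; Haaland: 1/√f = -1.8 log₁₀[1.27e-06 + 1.97e-05] = 8.421, so f = 0.0141.

f ≈ 0.01410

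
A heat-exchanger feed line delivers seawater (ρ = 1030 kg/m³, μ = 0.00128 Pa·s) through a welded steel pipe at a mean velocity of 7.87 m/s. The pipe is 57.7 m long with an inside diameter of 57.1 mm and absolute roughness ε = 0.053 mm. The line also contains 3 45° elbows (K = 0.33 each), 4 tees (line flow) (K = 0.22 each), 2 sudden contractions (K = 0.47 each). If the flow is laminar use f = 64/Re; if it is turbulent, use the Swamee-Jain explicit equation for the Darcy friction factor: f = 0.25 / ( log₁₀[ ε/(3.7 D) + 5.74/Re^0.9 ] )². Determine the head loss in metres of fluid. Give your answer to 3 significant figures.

h_f ≈ 73.5 m

Reynolds number Re = ρVD/μ = 1030 · 7.87 · 0.0571 / 0.00128 = 3.616e+05.
Re > 4000 → turbulent. Relative roughness ε/D = 5.3e-05/0.0571 = 0.000928. Swamee-Jain: f = 0.25/(log₁₀[0.000928/3.7 + 5.74/3.616e+05^0.9])² = 0.25/(log₁₀[0.000251 + 5.71e-05])² = 0.25/(-3.512)² = 0.02027.
Total minor-loss coefficient ΣK = 3·0.33 + 4·0.22 + 2·0.47 = 2.81.
ΔP = [f·L/D + ΣK]·(ρV²/2) = [0.02027·57.7/0.0571 + 2.81]·(1030·7.87²/2) = [20.49 + 2.81]·3.19e+04 = 7.431e+05 Pa.
Head loss h_f = ΔP/(ρg) = 7.431e+05/(1030·9.81) = 73.5 m.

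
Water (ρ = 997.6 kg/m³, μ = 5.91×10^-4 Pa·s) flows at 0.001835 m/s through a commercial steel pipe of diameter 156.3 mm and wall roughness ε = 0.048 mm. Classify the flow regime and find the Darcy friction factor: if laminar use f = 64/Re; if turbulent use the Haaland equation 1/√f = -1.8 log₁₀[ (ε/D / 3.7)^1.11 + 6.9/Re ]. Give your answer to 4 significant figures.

Re = ρVD/μ = 997.6·0.001835·0.1563/0.000591 = 484.1.
Re < 2300 → laminar, so f = 64/Re = 0.1322 (roughness is irrelevant in laminar flow).

f ≈ 0.1322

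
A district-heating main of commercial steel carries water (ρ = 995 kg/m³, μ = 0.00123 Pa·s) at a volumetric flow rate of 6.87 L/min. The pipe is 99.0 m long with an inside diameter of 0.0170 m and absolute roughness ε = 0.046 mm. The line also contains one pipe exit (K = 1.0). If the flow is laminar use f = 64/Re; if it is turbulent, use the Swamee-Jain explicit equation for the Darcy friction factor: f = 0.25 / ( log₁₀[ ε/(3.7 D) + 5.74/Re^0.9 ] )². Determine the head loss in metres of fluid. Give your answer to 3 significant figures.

h_f ≈ 2.89 m

Q = 6.87 L/min = 6.87/60000 = 0.0001145 m³/s.
Cross-sectional area A = πD²/4 = π(0.017)²/4 = 0.000227 m²; mean velocity V = Q/A = 0.0001145/0.000227 = 0.5044 m/s.
Reynolds number Re = ρVD/μ = 995 · 0.5044 · 0.017 / 0.00123 = 6937.
Re > 4000 → turbulent. Relative roughness ε/D = 4.6e-05/0.017 = 0.00271. Swamee-Jain: f = 0.25/(log₁₀[0.00271/3.7 + 5.74/6937^0.9])² = 0.25/(log₁₀[0.000731 + 0.002])² = 0.25/(-2.563)² = 0.03806.
Total minor-loss coefficient ΣK = 1·1 = 1.
ΔP = [f·L/D + ΣK]·(ρV²/2) = [0.03806·99/0.017 + 1]·(995·0.5044²/2) = [221.6 + 1]·126.6 = 2.818e+04 Pa.
Head loss h_f = ΔP/(ρg) = 2.818e+04/(995·9.81) = 2.89 m.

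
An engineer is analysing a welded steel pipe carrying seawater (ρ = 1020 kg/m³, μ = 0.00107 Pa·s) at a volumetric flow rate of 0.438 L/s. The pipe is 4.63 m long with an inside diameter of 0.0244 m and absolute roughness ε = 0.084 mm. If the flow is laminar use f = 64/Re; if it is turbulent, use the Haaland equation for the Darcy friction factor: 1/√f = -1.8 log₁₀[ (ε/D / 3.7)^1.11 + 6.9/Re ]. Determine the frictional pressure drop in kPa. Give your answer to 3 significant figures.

ΔP ≈ 2.68 kPa

Q = 0.438 L/s = 0.438/1000 = 0.000438 m³/s.
Cross-sectional area A = πD²/4 = π(0.0244)²/4 = 0.0004676 m²; mean velocity V = Q/A = 0.000438/0.0004676 = 0.9367 m/s.
Reynolds number Re = ρVD/μ = 1020 · 0.9367 · 0.0244 / 0.00107 = 2.179e+04.
Re > 4000 → turbulent. Relative roughness ε/D = 8.4e-05/0.0244 = 0.00344. Haaland: 1/√f = -1.8 log₁₀[(0.00344/3.7)^1.11 + 6.9/2.179e+04] = -1.8 log₁₀[0.000432 + 0.000317] = 5.627, so f = 0.03159.
Darcy-Weisbach: ΔP = f(L/D)(ρV²/2) = 0.03159·(4.63/0.0244)·(1020·0.9367²/2) = 0.03159·189.8·447.5 = 2682 Pa.
ΔP = 2682 Pa = 2.68 kPa.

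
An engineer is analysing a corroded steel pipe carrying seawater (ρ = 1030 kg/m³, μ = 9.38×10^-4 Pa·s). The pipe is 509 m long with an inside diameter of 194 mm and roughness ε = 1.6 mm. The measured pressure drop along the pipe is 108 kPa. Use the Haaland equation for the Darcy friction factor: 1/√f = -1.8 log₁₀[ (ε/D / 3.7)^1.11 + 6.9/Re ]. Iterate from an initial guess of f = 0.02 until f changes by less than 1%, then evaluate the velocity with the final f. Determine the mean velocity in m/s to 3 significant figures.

Rearranging Darcy-Weisbach: V = √(2·ΔP·D/(f·L·ρ)). With ε/D = 0.0016/0.194 = 0.00825, iterate starting from f = 0.02:
  f = 0.02 → V = √(2·1.08e+05·0.194/(0.02·509·1030)) = 1.999 m/s; Re = ρVD/μ = 4.259e+05; f → 0.03577
  f = 0.03577 → V = 1.495 m/s; Re = 3.184e+05; f → 0.03582
Converged (Δf/f < 1%). With the final f = 0.03582: V = √(2·1.08e+05·0.194/(0.03582·509·1030)) = 1.494 m/s.

V ≈ 1.49 m/s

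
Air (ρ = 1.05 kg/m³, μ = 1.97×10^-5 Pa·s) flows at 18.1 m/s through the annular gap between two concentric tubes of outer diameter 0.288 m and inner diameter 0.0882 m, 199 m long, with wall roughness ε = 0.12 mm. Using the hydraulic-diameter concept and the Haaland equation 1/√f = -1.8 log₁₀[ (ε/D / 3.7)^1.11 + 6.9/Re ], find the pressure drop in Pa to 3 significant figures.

Hydraulic diameter D_h = 4A/P = D_o - D_i = 0.288 - 0.0882 = 0.1998 m.
Re = ρVD_h/μ = 1.05·18.1·0.1998/1.97e-05 = 1.928e+05.
ε/D_h = 0.00012/0.1998 = 0.000601; Haaland gives 1/√f = -1.8 log₁₀[6.22e-05+3.58e-05] = 7.216, so f = 0.0192.
ΔP = f(L/D_h)(ρV²/2) = 0.0192·199/0.1998·172 = 3290 Pa.

ΔP ≈ 3290 Pa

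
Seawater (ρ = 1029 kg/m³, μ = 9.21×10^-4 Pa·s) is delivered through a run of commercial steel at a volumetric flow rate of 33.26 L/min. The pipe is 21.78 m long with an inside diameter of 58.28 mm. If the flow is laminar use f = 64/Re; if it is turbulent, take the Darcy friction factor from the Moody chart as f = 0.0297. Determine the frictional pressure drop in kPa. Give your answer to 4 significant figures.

Q = 33.26 L/min = 33.26/60000 = 0.0005543 m³/s.
Cross-sectional area A = πD²/4 = π(0.05828)²/4 = 0.002668 m²; mean velocity V = Q/A = 0.0005543/0.002668 = 0.2078 m/s.
Reynolds number Re = ρVD/μ = 1029 · 0.2078 · 0.05828 / 0.000921 = 1.353e+04.
Re > 4000 → turbulent; use the Moody-chart value f = 0.0297.
Darcy-Weisbach: ΔP = f(L/D)(ρV²/2) = 0.0297·(21.78/0.05828)·(1029·0.2078²/2) = 0.0297·373.7·22.22 = 246.6 Pa.
ΔP = 246.6 Pa = 0.2466 kPa.

ΔP ≈ 0.2466 kPa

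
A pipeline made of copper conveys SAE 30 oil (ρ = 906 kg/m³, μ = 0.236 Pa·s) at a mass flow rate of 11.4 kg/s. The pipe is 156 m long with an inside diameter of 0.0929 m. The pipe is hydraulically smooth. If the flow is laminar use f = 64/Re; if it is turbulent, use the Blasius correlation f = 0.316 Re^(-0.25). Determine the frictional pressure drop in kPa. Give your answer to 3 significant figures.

A = πD²/4 = π(0.0929)²/4 = 0.006778 m²; mean velocity V = ṁ/(ρA) = 11.4/(906 · 0.006778) = 1.856 m/s.
Reynolds number Re = ρVD/μ = 906 · 1.856 · 0.0929 / 0.236 = 662.
Re < 2300 → laminar flow, so f = 64/Re = 64/662 = 0.09667 (the turbulent correlation is not needed).
Darcy-Weisbach: ΔP = f(L/D)(ρV²/2) = 0.09667·(156/0.0929)·(906·1.856²/2) = 0.09667·1679·1561 = 2.534e+05 Pa.
ΔP = 2.534e+05 Pa = 253 kPa.

ΔP ≈ 253 kPa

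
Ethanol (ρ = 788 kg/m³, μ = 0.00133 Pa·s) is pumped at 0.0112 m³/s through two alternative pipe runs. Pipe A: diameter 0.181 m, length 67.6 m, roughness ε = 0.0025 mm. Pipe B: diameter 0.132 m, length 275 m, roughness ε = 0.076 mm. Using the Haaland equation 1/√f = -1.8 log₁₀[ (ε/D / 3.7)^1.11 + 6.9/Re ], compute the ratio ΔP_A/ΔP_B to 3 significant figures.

ΔP_A/ΔP_B ≈ 0.0494

Pipe A: V = Q/A = 0.0112/0.02573 = 0.4353 m/s; Re = 4.668e+04; ε/D = 1.38e-05; Haaland → f = 0.02107; ΔP_A = f(L/D)(ρV²/2) = 587.4 Pa.
Pipe B: V = Q/A = 0.0112/0.01368 = 0.8184 m/s; Re = 6.401e+04; ε/D = 0.000576; Haaland → f = 0.02164; ΔP_B = f(L/D)(ρV²/2) = 1.19e+04 Pa.
ΔP_A/ΔP_B = 587.4/1.19e+04 = 0.0494.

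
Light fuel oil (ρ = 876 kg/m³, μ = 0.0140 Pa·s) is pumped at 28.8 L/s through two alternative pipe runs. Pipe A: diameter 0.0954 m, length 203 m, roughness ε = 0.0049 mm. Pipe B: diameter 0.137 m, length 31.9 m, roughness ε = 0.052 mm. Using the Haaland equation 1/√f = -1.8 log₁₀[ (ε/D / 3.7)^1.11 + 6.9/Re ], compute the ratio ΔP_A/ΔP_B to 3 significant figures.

ΔP_A/ΔP_B ≈ 34.8

Pipe A: V = Q/A = 0.0288/0.007148 = 4.029 m/s; Re = 2.405e+04; ε/D = 5.14e-05; Haaland → f = 0.02468; ΔP_A = f(L/D)(ρV²/2) = 3.734e+05 Pa.
Pipe B: V = Q/A = 0.0288/0.01474 = 1.954 m/s; Re = 1.675e+04; ε/D = 0.00038; Haaland → f = 0.02754; ΔP_B = f(L/D)(ρV²/2) = 1.072e+04 Pa.
ΔP_A/ΔP_B = 3.734e+05/1.072e+04 = 34.8.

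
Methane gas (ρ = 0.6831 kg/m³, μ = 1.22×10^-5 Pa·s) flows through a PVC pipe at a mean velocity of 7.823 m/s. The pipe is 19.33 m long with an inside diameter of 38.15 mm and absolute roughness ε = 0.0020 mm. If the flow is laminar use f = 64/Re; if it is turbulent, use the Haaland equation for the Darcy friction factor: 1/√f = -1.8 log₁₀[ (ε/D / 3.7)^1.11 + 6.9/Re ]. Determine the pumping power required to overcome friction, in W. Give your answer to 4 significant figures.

Reynolds number Re = ρVD/μ = 0.6831 · 7.823 · 0.03815 / 1.22e-05 = 1.671e+04.
Re > 4000 → turbulent. Relative roughness ε/D = 2e-06/0.03815 = 5.24e-05. Haaland: 1/√f = -1.8 log₁₀[(5.24e-05/3.7)^1.11 + 6.9/1.671e+04] = -1.8 log₁₀[4.15e-06 + 0.000413] = 6.084, so f = 0.02702.
Darcy-Weisbach: ΔP = f(L/D)(ρV²/2) = 0.02702·(19.33/0.03815)·(0.6831·7.823²/2) = 0.02702·506.7·20.9 = 286.2 Pa.
Q = V·A = 7.823·0.001143 = 0.008942 m³/s.
Pumping power P = QΔP = 0.008942·286.2 = 2.5590 W = 2.559 W.

P ≈ 2.559 W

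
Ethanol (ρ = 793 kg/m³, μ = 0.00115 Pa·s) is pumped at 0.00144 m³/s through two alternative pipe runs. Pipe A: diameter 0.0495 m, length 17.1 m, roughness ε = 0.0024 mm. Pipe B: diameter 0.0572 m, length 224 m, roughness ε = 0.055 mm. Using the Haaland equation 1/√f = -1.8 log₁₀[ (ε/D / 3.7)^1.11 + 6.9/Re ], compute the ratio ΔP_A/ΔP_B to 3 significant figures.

ΔP_A/ΔP_B ≈ 0.142

Pipe A: V = Q/A = 0.00144/0.001924 = 0.7483 m/s; Re = 2.554e+04; ε/D = 4.85e-05; Haaland → f = 0.02432; ΔP_A = f(L/D)(ρV²/2) = 1865 Pa.
Pipe B: V = Q/A = 0.00144/0.00257 = 0.5604 m/s; Re = 2.21e+04; ε/D = 0.000962; Haaland → f = 0.02702; ΔP_B = f(L/D)(ρV²/2) = 1.317e+04 Pa.
ΔP_A/ΔP_B = 1865/1.317e+04 = 0.142.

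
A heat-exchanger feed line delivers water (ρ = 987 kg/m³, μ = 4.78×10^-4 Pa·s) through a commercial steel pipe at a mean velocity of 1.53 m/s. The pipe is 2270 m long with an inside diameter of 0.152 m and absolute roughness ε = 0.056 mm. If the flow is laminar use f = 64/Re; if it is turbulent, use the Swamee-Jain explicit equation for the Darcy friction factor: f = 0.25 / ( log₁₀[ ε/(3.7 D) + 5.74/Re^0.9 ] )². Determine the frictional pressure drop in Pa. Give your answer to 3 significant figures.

Reynolds number Re = ρVD/μ = 987 · 1.53 · 0.152 / 0.000478 = 4.802e+05.
Re > 4000 → turbulent. Relative roughness ε/D = 5.6e-05/0.152 = 0.000368. Swamee-Jain: f = 0.25/(log₁₀[0.000368/3.7 + 5.74/4.802e+05^0.9])² = 0.25/(log₁₀[9.96e-05 + 4.42e-05])² = 0.25/(-3.842)² = 0.01693.
Darcy-Weisbach: ΔP = f(L/D)(ρV²/2) = 0.01693·(2270/0.152)·(987·1.53²/2) = 0.01693·1.493e+04·1155 = 2.922e+05 Pa.

ΔP ≈ 292000 Pa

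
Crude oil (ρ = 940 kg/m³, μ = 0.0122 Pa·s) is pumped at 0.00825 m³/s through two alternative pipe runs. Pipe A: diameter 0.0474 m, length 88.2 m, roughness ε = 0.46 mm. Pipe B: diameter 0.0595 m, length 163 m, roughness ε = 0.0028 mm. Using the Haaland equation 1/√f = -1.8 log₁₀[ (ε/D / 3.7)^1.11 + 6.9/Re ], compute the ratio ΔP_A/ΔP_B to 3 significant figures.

ΔP_A/ΔP_B ≈ 2.41

Pipe A: V = Q/A = 0.00825/0.001765 = 4.675 m/s; Re = 1.707e+04; ε/D = 0.0097; Haaland → f = 0.04074; ΔP_A = f(L/D)(ρV²/2) = 7.788e+05 Pa.
Pipe B: V = Q/A = 0.00825/0.002781 = 2.967 m/s; Re = 1.36e+04; ε/D = 4.71e-05; Haaland → f = 0.02849; ΔP_B = f(L/D)(ρV²/2) = 3.229e+05 Pa.
ΔP_A/ΔP_B = 7.788e+05/3.229e+05 = 2.41.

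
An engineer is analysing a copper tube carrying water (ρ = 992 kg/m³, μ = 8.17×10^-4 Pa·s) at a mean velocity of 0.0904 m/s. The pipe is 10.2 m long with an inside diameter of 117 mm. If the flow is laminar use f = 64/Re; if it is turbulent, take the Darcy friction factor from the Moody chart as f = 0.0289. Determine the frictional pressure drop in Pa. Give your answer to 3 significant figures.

Reynolds number Re = ρVD/μ = 992 · 0.0904 · 0.117 / 0.000817 = 1.284e+04.
Re > 4000 → turbulent; use the Moody-chart value f = 0.0289.
Darcy-Weisbach: ΔP = f(L/D)(ρV²/2) = 0.0289·(10.2/0.117)·(992·0.0904²/2) = 0.0289·87.18·4.053 = 10.21 Pa.

ΔP ≈ 10.2 Pa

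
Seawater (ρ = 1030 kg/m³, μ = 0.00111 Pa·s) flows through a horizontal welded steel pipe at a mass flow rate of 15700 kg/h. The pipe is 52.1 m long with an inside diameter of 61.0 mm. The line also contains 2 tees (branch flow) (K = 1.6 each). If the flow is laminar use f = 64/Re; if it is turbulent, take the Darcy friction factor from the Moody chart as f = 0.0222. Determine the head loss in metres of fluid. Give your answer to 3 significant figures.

h_f ≈ 2.37 m

ṁ = 15700 kg/h = 15700/3600 = 4.361 kg/s.
A = πD²/4 = π(0.061)²/4 = 0.002922 m²; mean velocity V = ṁ/(ρA) = 4.361/(1030 · 0.002922) = 1.449 m/s.
Reynolds number Re = ρVD/μ = 1030 · 1.449 · 0.061 / 0.00111 = 8.201e+04.
Re > 4000 → turbulent; use the Moody-chart value f = 0.0222.
Total minor-loss coefficient ΣK = 2·1.6 = 3.2.
ΔP = [f·L/D + ΣK]·(ρV²/2) = [0.0222·52.1/0.061 + 3.2]·(1030·1.449²/2) = [18.96 + 3.2]·1081 = 2.396e+04 Pa.
Head loss h_f = ΔP/(ρg) = 2.396e+04/(1030·9.81) = 2.37 m.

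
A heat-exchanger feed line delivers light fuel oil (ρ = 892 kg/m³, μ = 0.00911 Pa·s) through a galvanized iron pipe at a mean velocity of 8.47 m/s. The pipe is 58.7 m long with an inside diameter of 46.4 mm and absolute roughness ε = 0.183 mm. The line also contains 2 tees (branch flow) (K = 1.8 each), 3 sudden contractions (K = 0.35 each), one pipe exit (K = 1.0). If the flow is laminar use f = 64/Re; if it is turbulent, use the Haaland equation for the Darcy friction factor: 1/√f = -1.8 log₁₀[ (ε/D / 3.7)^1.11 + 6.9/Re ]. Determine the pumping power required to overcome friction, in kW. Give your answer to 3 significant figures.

P ≈ 20.4 kW

Reynolds number Re = ρVD/μ = 892 · 8.47 · 0.0464 / 0.00911 = 3.848e+04.
Re > 4000 → turbulent. Relative roughness ε/D = 0.000183/0.0464 = 0.00394. Haaland: 1/√f = -1.8 log₁₀[(0.00394/3.7)^1.11 + 6.9/3.848e+04] = -1.8 log₁₀[0.000502 + 0.000179] = 5.7, so f = 0.03078.
Total minor-loss coefficient ΣK = 2·1.8 + 3·0.35 + 1·1 = 5.65.
ΔP = [f·L/D + ΣK]·(ρV²/2) = [0.03078·58.7/0.0464 + 5.65]·(892·8.47²/2) = [38.94 + 5.65]·3.2e+04 = 1.427e+06 Pa.
Q = V·A = 8.47·0.001691 = 0.01432 m³/s.
Pumping power P = QΔP = 0.01432·1.427e+06 = 20430 W = 20.4 kW.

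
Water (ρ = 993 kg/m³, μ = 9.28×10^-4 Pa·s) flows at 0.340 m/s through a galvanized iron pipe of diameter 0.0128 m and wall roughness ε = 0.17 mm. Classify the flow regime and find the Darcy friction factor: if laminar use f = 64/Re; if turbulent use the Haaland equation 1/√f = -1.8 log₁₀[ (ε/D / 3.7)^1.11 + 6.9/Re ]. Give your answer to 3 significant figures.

Re = ρVD/μ = 993·0.34·0.0128/0.000928 = 4657.
Re > 4000 → turbulent. ε/D = 0.00017/0.0128 = 0.0133; Haaland: 1/√f = -1.8 log₁₀[0.00193 + 0.00148] = 4.44, so f = 0.05072.

f ≈ 0.0507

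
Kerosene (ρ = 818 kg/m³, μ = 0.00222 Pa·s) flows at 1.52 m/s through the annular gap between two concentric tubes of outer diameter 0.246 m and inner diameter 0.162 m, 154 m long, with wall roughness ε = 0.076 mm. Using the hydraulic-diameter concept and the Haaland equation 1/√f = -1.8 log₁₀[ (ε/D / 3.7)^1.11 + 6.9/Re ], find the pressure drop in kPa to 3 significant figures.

ΔP ≈ 41.0 kPa

Hydraulic diameter D_h = 4A/P = D_o - D_i = 0.246 - 0.162 = 0.084 m.
Re = ρVD_h/μ = 818·1.52·0.084/0.00222 = 4.705e+04.
ε/D_h = 7.6e-05/0.084 = 0.000905; Haaland gives 1/√f = -1.8 log₁₀[9.8e-05+0.000147] = 6.501, so f = 0.02366.
ΔP = f(L/D_h)(ρV²/2) = 0.02366·154/0.084·945 = 4.1e+04 Pa.
ΔP = 41.0 kPa.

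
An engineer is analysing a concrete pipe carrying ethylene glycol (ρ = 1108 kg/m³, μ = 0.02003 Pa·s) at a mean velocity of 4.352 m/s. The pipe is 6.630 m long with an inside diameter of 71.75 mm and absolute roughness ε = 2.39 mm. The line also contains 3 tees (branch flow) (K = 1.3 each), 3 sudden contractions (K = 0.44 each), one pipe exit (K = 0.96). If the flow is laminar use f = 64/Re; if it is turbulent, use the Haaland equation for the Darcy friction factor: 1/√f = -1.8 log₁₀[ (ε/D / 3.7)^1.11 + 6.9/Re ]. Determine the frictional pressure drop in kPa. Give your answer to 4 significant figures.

Reynolds number Re = ρVD/μ = 1108 · 4.352 · 0.07175 / 0.02 = 1.727e+04.
Re > 4000 → turbulent. Relative roughness ε/D = 0.00239/0.07175 = 0.0333. Haaland: 1/√f = -1.8 log₁₀[(0.0333/3.7)^1.11 + 6.9/1.727e+04] = -1.8 log₁₀[0.00536 + 0.000399] = 4.031, so f = 0.06154.
Total minor-loss coefficient ΣK = 3·1.3 + 3·0.44 + 1·0.96 = 6.18.
ΔP = [f·L/D + ΣK]·(ρV²/2) = [0.06154·6.63/0.07175 + 6.18]·(1108·4.352²/2) = [5.687 + 6.18]·1.049e+04 = 1.245e+05 Pa.
ΔP = 1.245e+05 Pa = 124.5 kPa.

ΔP ≈ 124.5 kPa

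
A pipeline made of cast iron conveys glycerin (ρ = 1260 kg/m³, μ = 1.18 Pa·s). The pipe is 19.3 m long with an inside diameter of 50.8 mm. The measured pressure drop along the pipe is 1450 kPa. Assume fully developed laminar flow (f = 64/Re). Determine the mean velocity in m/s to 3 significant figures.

For laminar flow, f = 64/Re with Re = ρVD/μ, so Darcy-Weisbach reduces to ΔP = 32μLV/D². Solving for V: V = ΔP·D²/(32μL) = 1.45e+06·(0.0508)²/(32·1.18·19.3) = 5.135 m/s.
Check: Re = ρVD/μ = 1260·5.135·0.0508/1.18 = 278.5 < 2300, so the laminar assumption holds.

V ≈ 5.13 m/s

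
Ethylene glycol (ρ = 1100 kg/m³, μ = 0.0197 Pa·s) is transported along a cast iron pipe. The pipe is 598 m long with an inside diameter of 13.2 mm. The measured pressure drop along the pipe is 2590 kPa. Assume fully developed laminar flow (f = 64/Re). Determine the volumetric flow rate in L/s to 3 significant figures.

Q ≈ 0.164 L/s

For laminar flow, f = 64/Re with Re = ρVD/μ, so Darcy-Weisbach reduces to ΔP = 32μLV/D². Solving for V: V = ΔP·D²/(32μL) = 2.59e+06·(0.0132)²/(32·0.0197·598) = 1.197 m/s.
Check: Re = ρVD/μ = 1100·1.197·0.0132/0.0197 = 882.3 < 2300, so the laminar assumption holds.
Q = V·A = 1.197·(π/4·0.0132²) = 0.0001638 m³/s = 0.164 L/s.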